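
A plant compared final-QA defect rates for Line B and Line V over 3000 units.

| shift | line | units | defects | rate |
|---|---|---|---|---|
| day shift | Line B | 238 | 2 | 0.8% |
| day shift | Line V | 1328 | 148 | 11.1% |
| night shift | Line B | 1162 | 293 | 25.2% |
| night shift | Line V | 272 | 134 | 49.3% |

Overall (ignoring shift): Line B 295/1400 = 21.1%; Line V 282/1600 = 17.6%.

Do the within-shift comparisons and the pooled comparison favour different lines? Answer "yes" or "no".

yes

Within each shift level (day shift 0.8% vs 11.1%; night shift 25.2% vs 49.3%), Line B has the lower rate every time. Pooled: 21.1% vs 17.6% — Line V has the lower rate overall. The two comparisons disagree.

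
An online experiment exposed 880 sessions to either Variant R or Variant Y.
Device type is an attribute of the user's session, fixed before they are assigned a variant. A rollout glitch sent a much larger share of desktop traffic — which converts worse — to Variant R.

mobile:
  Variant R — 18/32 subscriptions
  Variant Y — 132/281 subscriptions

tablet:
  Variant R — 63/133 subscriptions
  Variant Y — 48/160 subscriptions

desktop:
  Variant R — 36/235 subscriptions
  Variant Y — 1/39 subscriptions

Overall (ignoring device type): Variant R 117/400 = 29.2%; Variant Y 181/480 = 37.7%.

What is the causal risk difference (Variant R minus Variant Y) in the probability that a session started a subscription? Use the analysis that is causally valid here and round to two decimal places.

+0.13

The device type-specific comparison favours Variant R throughout, but the pooled figures favour Variant Y. The question is whether to condition on device type.
The imbalance in device type arose from how sessions were allocated, not from anything the variant did; and device type independently affects the outcome. The pooled gap is confounded — condition on device type.
Adjusting over the population distribution of device type: 0.356·(0.562−0.470) + 0.333·(0.474−0.300) + 0.311·(0.153−0.026) = +0.131.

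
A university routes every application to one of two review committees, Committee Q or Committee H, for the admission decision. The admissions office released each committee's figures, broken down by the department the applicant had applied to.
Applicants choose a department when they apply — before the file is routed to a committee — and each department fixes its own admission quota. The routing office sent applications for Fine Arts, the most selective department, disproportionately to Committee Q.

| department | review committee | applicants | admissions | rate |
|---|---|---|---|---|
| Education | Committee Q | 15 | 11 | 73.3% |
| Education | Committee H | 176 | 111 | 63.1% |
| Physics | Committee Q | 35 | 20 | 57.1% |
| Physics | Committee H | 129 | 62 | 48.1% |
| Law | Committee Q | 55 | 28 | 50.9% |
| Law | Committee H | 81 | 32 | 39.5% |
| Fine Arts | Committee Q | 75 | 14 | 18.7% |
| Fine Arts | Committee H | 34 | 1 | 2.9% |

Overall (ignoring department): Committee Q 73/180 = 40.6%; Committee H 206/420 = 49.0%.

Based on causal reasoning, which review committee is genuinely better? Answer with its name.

Since department is a pre-existing factor (not a product of the review committee) and it affects the outcome on its own, it is a confounder. The stratified rates, not the pooled rate, identify the causal effect.
Within each level — Education: 73.3% vs 63.1%; Physics: 57.1% vs 48.1%; Law: 50.9% vs 39.5%; Fine Arts: 18.7% vs 2.9% — Committee Q is higher every time.

Committee Q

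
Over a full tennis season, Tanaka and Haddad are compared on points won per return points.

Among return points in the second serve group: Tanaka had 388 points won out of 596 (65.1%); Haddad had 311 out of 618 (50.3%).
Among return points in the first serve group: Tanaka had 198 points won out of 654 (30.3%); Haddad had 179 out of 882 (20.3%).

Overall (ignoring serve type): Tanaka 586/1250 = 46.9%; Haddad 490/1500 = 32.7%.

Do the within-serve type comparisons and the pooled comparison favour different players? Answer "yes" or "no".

no

Within each serve type level (second serve 65.1% vs 50.3%; first serve 30.3% vs 20.3%), Tanaka has the higher rate every time. Pooled: 46.9% vs 32.7% — Tanaka has the higher rate overall. They agree.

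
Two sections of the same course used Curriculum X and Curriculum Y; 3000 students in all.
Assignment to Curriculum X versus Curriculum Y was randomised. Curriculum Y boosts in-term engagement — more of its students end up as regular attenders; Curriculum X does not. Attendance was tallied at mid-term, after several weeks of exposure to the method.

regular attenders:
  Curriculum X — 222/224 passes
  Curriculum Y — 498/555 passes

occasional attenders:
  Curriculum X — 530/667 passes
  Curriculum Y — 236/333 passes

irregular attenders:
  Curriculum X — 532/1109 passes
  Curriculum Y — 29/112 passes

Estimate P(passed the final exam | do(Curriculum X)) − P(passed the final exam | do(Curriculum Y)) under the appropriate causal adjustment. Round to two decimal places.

-0.12

Because the teaching method influences mid-term attendance, mid-term attendance is a post-treatment mediator, not a confounder. Stratifying on it would bias the estimate; the causal effect is the crude pooled difference.
The causal difference is the pooled difference: 0.642 − 0.763 = -0.121.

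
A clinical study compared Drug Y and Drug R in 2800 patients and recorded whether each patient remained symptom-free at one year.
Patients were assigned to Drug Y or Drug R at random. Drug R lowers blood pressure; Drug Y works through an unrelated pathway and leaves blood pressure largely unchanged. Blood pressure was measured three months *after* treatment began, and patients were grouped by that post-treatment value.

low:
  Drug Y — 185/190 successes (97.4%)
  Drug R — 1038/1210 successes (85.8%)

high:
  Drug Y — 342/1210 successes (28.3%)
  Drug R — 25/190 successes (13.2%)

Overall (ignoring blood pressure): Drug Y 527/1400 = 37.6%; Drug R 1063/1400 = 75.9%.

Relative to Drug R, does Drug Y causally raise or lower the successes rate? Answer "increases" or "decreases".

decreases

The stratified and pooled comparisons disagree (Drug Y wins within each blood pressure; Drug R wins overall), so the answer turns on the causal role of blood pressure.
Because the drug influences blood pressure, blood pressure is a post-treatment mediator, not a confounder. Stratifying on it would bias the estimate; the causal effect is the crude pooled difference.
Pooled: Drug Y 37.6% vs Drug R 75.9%; Drug R is higher overall.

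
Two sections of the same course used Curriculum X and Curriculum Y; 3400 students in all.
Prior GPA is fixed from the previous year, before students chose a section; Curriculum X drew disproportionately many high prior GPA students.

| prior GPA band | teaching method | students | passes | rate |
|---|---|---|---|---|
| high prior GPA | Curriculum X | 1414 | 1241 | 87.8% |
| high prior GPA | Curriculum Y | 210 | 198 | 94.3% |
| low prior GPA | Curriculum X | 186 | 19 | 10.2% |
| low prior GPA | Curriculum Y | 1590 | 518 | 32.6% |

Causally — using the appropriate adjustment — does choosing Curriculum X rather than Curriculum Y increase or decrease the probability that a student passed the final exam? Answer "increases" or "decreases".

decreases

Within every prior GPA band level Curriculum Y has the higher rate, yet pooled Curriculum X does — Simpson's reversal.
Here prior GPA band is a common cause — it drives both which teaching method a case falls under and the outcome. The crude comparison mixes populations; the stratum-specific rates are the causally relevant ones.
Within each level — high prior GPA: 87.8% vs 94.3%; low prior GPA: 10.2% vs 32.6% — Curriculum Y is higher every time.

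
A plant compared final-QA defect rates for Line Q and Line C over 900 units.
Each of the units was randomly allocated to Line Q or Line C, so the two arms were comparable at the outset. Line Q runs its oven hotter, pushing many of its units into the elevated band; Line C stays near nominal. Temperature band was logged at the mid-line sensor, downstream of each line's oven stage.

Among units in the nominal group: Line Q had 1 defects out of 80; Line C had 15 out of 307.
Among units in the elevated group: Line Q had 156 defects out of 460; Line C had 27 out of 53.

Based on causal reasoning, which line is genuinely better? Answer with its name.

Line C

Line Q is lower inside every in-process temperature band stratum but Line C is lower in aggregate. Whether to stratify depends on how in-process temperature band relates to the line.
In-process temperature band lies on the pathway line → in-process temperature band → outcome, so adjusting for it blocks the indirect effect. For the total causal effect of line, use the unadjusted pooled rates.
Pooled: Line Q 29.1% vs Line C 11.7%; Line C is lower overall.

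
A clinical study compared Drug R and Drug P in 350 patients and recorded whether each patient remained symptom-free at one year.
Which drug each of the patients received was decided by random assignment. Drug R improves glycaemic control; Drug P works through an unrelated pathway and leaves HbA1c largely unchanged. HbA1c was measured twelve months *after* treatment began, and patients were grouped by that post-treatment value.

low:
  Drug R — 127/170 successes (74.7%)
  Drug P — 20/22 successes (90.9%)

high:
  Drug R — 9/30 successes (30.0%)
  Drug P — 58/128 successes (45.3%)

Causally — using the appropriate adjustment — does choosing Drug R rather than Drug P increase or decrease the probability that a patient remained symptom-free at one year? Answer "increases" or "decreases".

Drug P is higher inside every HbA1c stratum but Drug R is higher in aggregate. Whether to stratify depends on how HbA1c relates to the drug.
HbA1c lies on the pathway drug → HbA1c → outcome, so adjusting for it blocks the indirect effect. For the total causal effect of drug, use the unadjusted pooled rates.
Pooled: Drug R 68.0% vs Drug P 52.0%; Drug R is higher overall.

increases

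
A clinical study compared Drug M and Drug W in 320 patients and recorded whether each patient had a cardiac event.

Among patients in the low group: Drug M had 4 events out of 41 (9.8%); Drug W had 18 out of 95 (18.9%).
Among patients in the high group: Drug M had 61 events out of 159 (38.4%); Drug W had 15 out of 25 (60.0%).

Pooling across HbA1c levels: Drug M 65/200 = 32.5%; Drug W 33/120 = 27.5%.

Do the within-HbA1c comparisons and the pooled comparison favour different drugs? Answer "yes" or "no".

yes

Within each HbA1c level (low 9.8% vs 18.9%; high 38.4% vs 60.0%), Drug M has the lower rate every time. Pooled: 32.5% vs 27.5% — Drug W has the lower rate overall. The two comparisons disagree.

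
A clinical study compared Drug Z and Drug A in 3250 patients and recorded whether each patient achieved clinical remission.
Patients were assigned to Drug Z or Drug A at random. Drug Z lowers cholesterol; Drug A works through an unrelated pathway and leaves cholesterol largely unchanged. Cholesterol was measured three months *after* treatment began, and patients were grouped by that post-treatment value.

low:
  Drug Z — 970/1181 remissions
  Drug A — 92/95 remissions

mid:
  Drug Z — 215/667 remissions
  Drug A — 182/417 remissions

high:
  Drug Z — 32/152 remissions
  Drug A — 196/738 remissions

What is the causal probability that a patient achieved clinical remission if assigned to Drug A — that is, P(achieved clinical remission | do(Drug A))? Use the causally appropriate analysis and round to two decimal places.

0.38

Cholesterol lies on the pathway drug → cholesterol → outcome, so adjusting for it blocks the indirect effect. For the total causal effect of drug, use the unadjusted pooled rates.
So P(outcome | do(Drug A)) is just the pooled rate for Drug A: 470/1250 = 0.376.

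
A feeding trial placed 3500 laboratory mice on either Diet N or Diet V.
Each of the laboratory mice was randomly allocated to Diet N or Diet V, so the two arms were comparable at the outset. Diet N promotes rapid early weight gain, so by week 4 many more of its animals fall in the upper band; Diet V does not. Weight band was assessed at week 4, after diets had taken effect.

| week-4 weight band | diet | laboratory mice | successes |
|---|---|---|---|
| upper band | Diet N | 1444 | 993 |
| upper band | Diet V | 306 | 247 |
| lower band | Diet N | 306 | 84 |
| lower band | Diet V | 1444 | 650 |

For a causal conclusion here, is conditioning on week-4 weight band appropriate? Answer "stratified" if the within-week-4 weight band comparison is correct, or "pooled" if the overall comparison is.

Within every week-4 weight band level Diet V has the higher rate, yet pooled Diet N does — Simpson's reversal.
Because the diet influences week-4 weight band, week-4 weight band is a post-treatment mediator, not a confounder. Stratifying on it would bias the estimate; the causal effect is the crude pooled difference.
Pooled: Diet N 61.5% vs Diet V 51.3%; Diet N is higher overall.

pooled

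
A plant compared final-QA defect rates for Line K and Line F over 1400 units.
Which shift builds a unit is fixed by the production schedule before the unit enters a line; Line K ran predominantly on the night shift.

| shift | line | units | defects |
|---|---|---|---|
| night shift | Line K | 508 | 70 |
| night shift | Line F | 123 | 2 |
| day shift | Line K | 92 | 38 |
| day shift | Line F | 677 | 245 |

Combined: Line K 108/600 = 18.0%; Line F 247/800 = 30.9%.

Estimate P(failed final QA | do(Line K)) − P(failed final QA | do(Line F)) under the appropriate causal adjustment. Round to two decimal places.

+0.08

The stratified and pooled comparisons disagree (Line F wins within each shift; Line K wins overall), so the answer turns on the causal role of shift.
The imbalance in shift arose from how units were allocated, not from anything the line did; and shift independently affects the outcome. The pooled gap is confounded — condition on shift.
Adjusting over the population distribution of shift: 0.451·(0.138−0.016) + 0.549·(0.413−0.362) = +0.083.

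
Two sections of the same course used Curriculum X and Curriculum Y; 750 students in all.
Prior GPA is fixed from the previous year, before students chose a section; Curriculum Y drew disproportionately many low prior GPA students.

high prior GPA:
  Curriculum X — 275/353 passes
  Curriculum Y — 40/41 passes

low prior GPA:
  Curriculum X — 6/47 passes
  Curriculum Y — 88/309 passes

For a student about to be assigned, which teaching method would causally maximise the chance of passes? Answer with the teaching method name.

Here prior GPA band is a common cause — it drives both which teaching method a case falls under and the outcome. The crude comparison mixes populations; the stratum-specific rates are the causally relevant ones.
Within each level — high prior GPA: 77.9% vs 97.6%; low prior GPA: 12.8% vs 28.5% — Curriculum Y is higher every time.

Curriculum Y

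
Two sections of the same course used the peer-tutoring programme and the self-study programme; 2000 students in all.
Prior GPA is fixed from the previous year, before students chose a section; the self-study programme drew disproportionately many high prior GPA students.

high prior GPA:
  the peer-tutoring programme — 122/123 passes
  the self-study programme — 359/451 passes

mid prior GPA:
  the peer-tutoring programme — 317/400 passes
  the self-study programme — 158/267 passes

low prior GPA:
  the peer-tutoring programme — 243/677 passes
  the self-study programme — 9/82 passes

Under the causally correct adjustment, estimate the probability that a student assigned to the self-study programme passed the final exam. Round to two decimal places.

0.47

Nothing the teaching method does changes prior GPA band; the imbalance is an allocation artefact. With prior GPA band also predicting the outcome, the pooled figure is confounded, and the within-stratum comparison is the causal one.
Standardising the self-study programme to the population prior GPA band mix: 0.287·359/451 + 0.334·158/267 + 0.380·9/82 = 0.467.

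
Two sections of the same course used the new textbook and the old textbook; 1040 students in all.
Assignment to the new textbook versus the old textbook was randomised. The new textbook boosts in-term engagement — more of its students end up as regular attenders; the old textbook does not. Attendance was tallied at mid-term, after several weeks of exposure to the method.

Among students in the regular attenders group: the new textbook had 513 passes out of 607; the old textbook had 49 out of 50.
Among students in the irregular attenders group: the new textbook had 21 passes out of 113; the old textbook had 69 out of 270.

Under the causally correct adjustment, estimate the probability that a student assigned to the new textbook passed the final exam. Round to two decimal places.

0.74

Stratifying would compare teaching methods among students the teaching methods themselves sorted into mid-term attendance groups — a form of selection on an intermediate. The unconditioned pooled rates give the total causal effect.
So P(outcome | do(the new textbook)) is just the pooled rate for the new textbook: 534/720 = 0.742.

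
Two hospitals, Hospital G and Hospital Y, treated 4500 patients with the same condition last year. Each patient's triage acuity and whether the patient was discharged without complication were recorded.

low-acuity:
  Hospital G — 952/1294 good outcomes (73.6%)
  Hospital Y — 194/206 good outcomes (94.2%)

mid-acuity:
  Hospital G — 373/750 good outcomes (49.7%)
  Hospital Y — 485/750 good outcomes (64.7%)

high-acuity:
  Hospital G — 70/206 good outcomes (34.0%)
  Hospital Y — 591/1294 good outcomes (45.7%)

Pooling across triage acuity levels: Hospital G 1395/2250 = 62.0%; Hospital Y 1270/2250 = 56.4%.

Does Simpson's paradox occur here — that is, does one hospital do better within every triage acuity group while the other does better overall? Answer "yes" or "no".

Within each triage acuity level (low-acuity 73.6% vs 94.2%; mid-acuity 49.7% vs 64.7%; high-acuity 34.0% vs 45.7%), Hospital Y has the higher rate every time. Pooled: 62.0% vs 56.4% — Hospital G has the higher rate overall. The two comparisons disagree.

yes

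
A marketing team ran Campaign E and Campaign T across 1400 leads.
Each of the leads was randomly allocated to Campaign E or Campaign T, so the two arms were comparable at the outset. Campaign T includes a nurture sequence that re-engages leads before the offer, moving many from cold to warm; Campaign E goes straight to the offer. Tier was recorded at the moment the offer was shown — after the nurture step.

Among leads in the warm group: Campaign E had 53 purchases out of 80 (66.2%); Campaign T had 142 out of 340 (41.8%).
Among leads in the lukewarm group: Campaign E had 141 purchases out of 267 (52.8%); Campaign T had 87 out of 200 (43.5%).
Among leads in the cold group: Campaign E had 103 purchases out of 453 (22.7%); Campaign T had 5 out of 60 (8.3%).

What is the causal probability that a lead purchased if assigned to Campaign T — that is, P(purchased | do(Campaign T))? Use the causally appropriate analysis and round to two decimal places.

The engagement tier-specific comparison favours Campaign E throughout, but the pooled figures favour Campaign T. The question is whether to condition on engagement tier.
Engagement tier is recorded after the campaign and is itself shifted by it — it sits on the causal path from campaign to outcome. Conditioning on a mediator would strip out part of the effect we want; the pooled comparison gives the total causal effect.
So P(outcome | do(Campaign T)) is just the pooled rate for Campaign T: 234/600 = 0.390.

0.39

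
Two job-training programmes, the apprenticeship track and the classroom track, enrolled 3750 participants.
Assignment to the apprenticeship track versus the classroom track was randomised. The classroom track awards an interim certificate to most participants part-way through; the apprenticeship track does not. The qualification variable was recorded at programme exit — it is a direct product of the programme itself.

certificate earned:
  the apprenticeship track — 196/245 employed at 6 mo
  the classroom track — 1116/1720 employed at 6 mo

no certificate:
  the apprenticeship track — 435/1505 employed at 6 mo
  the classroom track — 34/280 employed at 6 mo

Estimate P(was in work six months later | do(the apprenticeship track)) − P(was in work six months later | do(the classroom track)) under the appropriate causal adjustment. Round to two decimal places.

The distribution of qualification attained during the programme is itself part of what the programme does — it is an intermediate outcome. Holding it fixed would remove that part of the effect; the total effect is the pooled difference.
The causal difference is the pooled difference: 0.361 − 0.575 = -0.214.

-0.21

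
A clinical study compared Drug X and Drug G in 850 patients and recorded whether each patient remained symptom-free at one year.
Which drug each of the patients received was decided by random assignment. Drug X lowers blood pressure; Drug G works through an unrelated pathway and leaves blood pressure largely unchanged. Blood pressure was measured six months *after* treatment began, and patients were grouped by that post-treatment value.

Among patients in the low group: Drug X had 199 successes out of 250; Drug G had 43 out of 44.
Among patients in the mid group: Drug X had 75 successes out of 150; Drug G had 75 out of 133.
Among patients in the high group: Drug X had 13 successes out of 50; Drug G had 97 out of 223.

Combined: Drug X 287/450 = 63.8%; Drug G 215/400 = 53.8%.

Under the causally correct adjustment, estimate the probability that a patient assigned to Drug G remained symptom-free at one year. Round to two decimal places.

Within every blood pressure level Drug G has the higher rate, yet pooled Drug X does — Simpson's reversal.
Because the drug influences blood pressure, blood pressure is a post-treatment mediator, not a confounder. Stratifying on it would bias the estimate; the causal effect is the crude pooled difference.
So P(outcome | do(Drug G)) is just the pooled rate for Drug G: 215/400 = 0.537.

0.54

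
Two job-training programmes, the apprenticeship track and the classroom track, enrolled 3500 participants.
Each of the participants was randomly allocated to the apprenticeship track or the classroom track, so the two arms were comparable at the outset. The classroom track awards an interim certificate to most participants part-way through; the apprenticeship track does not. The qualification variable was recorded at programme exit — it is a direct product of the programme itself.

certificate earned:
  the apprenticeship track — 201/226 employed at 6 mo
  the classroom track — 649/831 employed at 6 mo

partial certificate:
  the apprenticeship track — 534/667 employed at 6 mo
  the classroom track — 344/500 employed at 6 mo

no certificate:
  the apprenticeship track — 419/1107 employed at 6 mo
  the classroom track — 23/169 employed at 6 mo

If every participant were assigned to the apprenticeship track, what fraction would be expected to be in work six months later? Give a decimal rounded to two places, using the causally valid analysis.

Because the programme influences qualification attained during the programme, qualification attained during the programme is a post-treatment mediator, not a confounder. Stratifying on it would bias the estimate; the causal effect is the crude pooled difference.
So P(outcome | do(the apprenticeship track)) is just the pooled rate for the apprenticeship track: 1154/2000 = 0.577.

0.58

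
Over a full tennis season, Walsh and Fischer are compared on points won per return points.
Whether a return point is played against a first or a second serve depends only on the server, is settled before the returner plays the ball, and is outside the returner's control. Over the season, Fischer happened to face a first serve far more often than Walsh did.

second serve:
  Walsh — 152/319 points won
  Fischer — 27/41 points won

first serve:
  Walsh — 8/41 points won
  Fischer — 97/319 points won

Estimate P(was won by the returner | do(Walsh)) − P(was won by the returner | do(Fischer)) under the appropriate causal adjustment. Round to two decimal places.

Within every serve type level Fischer has the higher rate, yet pooled Walsh does — Simpson's reversal.
Serve type is set before the player has any effect — it is not caused by the player — and it independently drives the outcome. That makes it a confounder, so the causal comparison is within serve type levels.
Adjusting over the population distribution of serve type: 0.500·(0.476−0.659) + 0.500·(0.195−0.304) = -0.146.

-0.15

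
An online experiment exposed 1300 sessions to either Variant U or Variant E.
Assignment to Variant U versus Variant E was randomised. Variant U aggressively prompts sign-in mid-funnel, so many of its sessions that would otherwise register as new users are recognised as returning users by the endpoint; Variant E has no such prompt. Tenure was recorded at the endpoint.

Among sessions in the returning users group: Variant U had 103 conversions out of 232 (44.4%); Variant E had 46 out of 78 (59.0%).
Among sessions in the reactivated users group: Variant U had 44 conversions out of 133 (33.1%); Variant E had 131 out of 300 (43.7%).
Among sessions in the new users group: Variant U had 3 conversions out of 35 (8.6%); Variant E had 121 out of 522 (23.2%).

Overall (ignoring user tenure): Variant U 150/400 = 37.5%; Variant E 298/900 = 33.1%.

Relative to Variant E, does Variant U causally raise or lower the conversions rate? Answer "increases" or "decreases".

Because the variant influences user tenure, user tenure is a post-treatment mediator, not a confounder. Stratifying on it would bias the estimate; the causal effect is the crude pooled difference.
Pooled: Variant U 37.5% vs Variant E 33.1%; Variant U is higher overall.

increases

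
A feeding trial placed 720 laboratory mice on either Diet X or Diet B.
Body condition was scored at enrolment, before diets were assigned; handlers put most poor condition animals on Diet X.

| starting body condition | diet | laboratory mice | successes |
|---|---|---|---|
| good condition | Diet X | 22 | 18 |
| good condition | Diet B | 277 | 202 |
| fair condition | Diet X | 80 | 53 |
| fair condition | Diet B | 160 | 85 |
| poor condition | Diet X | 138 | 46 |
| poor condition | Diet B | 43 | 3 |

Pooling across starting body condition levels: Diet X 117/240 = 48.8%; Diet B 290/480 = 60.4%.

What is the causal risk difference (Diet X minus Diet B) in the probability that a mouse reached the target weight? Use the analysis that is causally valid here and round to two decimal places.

+0.15

The stratified and pooled comparisons disagree (Diet X wins within each starting body condition; Diet B wins overall), so the answer turns on the causal role of starting body condition.
Starting body condition is set before the diet has any effect — it is not caused by the diet — and it independently drives the outcome. That makes it a confounder, so the causal comparison is within starting body condition levels.
Adjusting over the population distribution of starting body condition: 0.415·(0.818−0.729) + 0.333·(0.662−0.531) + 0.251·(0.333−0.070) = +0.147.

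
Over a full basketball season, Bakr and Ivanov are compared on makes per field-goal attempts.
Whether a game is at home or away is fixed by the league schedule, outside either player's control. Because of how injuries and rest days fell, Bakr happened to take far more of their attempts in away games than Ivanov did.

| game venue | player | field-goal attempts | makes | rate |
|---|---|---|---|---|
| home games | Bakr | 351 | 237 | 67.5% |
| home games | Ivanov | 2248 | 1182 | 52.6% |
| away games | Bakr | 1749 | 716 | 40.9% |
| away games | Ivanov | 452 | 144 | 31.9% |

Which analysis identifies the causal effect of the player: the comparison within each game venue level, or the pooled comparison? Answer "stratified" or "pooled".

stratified

Since game venue is a pre-existing factor (not a product of the player) and it affects the outcome on its own, it is a confounder. The stratified rates, not the pooled rate, identify the causal effect.
Within each level — home games: 67.5% vs 52.6%; away games: 40.9% vs 31.9% — Bakr is higher every time.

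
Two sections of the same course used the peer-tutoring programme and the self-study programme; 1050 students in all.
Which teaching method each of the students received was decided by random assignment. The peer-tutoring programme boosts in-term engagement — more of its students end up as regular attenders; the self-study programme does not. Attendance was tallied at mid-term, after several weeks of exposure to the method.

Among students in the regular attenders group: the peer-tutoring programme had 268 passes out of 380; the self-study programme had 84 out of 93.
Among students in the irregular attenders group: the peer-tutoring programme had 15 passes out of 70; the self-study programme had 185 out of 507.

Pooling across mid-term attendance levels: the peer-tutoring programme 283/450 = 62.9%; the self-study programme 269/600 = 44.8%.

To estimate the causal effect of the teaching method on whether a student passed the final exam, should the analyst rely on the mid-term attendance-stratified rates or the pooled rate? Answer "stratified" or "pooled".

pooled

The stratified and pooled comparisons disagree (the self-study programme wins within each mid-term attendance; the peer-tutoring programme wins overall), so the answer turns on the causal role of mid-term attendance.
Mid-term attendance is downstream of the teaching method. One should not condition on a consequence of treatment, so the overall rates are the right comparison.
Pooled: the peer-tutoring programme 62.9% vs the self-study programme 44.8%; the peer-tutoring programme is higher overall.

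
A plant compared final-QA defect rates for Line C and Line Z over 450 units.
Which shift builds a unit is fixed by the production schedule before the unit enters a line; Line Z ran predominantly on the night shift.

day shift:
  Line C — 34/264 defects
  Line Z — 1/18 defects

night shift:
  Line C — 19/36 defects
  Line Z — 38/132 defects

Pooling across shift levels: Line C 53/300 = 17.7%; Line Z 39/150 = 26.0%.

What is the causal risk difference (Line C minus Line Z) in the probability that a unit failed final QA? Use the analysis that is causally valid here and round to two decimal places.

Nothing the line does changes shift; the imbalance is an allocation artefact. With shift also predicting the outcome, the pooled figure is confounded, and the within-stratum comparison is the causal one.
Adjusting over the population distribution of shift: 0.627·(0.129−0.056) + 0.373·(0.528−0.288) = +0.135.

+0.14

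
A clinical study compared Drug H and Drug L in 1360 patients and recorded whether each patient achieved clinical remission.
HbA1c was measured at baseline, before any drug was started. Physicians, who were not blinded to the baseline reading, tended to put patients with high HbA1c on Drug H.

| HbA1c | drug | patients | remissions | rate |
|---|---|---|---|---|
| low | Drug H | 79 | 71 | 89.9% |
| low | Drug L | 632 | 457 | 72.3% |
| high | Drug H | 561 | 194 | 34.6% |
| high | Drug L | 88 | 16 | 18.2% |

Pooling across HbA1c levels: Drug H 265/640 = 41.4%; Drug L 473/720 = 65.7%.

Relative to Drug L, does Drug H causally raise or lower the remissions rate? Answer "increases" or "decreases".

The imbalance in HbA1c arose from how patients were allocated, not from anything the drug did; and HbA1c independently affects the outcome. The pooled gap is confounded — condition on HbA1c.
Within each level — low: 89.9% vs 72.3%; high: 34.6% vs 18.2% — Drug H is higher every time.

increases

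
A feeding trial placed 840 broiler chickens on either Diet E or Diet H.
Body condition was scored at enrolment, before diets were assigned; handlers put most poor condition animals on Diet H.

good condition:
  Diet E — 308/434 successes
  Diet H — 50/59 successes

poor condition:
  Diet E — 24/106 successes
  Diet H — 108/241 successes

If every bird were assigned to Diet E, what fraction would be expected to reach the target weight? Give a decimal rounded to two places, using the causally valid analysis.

The stratified and pooled comparisons disagree (Diet H wins within each starting body condition; Diet E wins overall), so the answer turns on the causal role of starting body condition.
Since starting body condition is a pre-existing factor (not a product of the diet) and it affects the outcome on its own, it is a confounder. The stratified rates, not the pooled rate, identify the causal effect.
Standardising Diet E to the population starting body condition mix: 0.587·308/434 + 0.413·24/106 = 0.510.

0.51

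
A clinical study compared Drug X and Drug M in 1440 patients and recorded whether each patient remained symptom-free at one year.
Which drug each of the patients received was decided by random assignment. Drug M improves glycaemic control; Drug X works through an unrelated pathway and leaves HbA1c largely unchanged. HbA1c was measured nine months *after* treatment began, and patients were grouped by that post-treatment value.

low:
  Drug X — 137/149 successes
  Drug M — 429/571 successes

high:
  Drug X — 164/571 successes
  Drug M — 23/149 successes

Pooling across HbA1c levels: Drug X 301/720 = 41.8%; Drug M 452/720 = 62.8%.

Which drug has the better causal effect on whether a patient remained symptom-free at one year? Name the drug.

Drug M

The distribution of HbA1c is itself part of what the drug does — it is an intermediate outcome. Holding it fixed would remove that part of the effect; the total effect is the pooled difference.
Pooled: Drug X 41.8% vs Drug M 62.8%; Drug M is higher overall.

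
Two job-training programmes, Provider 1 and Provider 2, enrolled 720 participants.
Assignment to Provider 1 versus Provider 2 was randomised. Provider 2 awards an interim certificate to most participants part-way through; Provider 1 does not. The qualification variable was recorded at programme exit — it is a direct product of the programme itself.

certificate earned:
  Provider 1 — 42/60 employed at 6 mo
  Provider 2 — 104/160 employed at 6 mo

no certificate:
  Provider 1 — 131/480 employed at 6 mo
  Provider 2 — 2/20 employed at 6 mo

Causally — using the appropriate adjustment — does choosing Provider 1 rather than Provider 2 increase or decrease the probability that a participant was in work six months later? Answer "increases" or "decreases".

Qualification attained during the programme is recorded after the programme and is itself shifted by it — it sits on the causal path from programme to outcome. Conditioning on a mediator would strip out part of the effect we want; the pooled comparison gives the total causal effect.
Pooled: Provider 1 32.0% vs Provider 2 58.9%; Provider 2 is higher overall.

decreases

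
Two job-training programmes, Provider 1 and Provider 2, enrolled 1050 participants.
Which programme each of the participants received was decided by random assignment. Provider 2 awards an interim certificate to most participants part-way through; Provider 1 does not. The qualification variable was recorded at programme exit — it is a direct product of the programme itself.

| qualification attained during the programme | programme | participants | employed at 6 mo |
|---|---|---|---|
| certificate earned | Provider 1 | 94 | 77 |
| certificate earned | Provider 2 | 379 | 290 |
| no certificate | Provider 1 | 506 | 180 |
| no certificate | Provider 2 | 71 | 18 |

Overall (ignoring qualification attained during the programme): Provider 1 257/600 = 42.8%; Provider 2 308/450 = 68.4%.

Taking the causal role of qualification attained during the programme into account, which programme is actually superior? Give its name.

Provider 2

Qualification attained during the programme is recorded after the programme and is itself shifted by it — it sits on the causal path from programme to outcome. Conditioning on a mediator would strip out part of the effect we want; the pooled comparison gives the total causal effect.
Pooled: Provider 1 42.8% vs Provider 2 68.4%; Provider 2 is higher overall.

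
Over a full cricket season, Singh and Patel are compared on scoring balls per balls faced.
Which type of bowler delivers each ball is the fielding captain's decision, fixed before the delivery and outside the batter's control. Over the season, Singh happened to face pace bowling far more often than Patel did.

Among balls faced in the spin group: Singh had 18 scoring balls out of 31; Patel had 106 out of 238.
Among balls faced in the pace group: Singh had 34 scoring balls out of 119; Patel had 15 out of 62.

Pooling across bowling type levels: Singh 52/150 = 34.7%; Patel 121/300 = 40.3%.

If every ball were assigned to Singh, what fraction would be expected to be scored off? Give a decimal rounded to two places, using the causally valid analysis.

Bowling type satisfies the back-door criterion: it is not a descendant of the player, and it blocks the spurious path from player to outcome. Adjusting for it (i.e., using the within-bowling type rates) gives the causal effect.
Standardising Singh to the population bowling type mix: 0.598·18/31 + 0.402·34/119 = 0.462.

0.46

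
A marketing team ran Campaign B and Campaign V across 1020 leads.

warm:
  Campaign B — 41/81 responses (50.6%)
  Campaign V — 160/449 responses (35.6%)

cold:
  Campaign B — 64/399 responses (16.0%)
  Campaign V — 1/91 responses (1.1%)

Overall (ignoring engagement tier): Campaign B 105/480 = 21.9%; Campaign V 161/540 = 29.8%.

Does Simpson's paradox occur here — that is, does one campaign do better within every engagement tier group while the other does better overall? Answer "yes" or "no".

Within each engagement tier level (warm 50.6% vs 35.6%; cold 16.0% vs 1.1%), Campaign B has the higher rate every time. Pooled: 21.9% vs 29.8% — Campaign V has the higher rate overall. The two comparisons disagree.

yes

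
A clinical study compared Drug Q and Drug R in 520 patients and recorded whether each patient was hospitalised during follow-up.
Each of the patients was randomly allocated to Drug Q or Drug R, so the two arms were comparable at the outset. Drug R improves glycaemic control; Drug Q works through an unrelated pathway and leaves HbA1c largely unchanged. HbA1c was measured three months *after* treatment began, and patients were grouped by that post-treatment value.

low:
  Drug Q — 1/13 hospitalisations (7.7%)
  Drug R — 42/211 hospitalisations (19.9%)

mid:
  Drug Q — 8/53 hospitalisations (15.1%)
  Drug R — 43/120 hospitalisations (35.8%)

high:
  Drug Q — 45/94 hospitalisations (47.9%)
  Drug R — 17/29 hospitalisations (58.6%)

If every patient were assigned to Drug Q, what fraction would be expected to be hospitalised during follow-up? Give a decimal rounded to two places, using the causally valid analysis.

0.34

Drug Q is lower inside every HbA1c stratum but Drug R is lower in aggregate. Whether to stratify depends on how HbA1c relates to the drug.
HbA1c lies on the pathway drug → HbA1c → outcome, so adjusting for it blocks the indirect effect. For the total causal effect of drug, use the unadjusted pooled rates.
So P(outcome | do(Drug Q)) is just the pooled rate for Drug Q: 54/160 = 0.338.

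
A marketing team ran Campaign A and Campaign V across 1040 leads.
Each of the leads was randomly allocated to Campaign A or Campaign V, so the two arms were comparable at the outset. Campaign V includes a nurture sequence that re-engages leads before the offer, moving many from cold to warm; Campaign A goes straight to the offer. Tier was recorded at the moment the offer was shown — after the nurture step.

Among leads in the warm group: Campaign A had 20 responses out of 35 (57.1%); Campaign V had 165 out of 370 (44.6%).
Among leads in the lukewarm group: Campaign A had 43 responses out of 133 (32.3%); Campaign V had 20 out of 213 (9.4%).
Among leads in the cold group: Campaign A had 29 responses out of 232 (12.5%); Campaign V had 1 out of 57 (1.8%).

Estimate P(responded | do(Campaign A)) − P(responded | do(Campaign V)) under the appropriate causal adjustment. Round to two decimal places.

-0.06

The stratified and pooled comparisons disagree (Campaign A wins within each engagement tier; Campaign V wins overall), so the answer turns on the causal role of engagement tier.
Because the campaign influences engagement tier, engagement tier is a post-treatment mediator, not a confounder. Stratifying on it would bias the estimate; the causal effect is the crude pooled difference.
The causal difference is the pooled difference: 0.230 − 0.291 = -0.061.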